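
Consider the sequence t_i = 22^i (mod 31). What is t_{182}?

19

Computing terms: t_1 = 22, t_2 = 19, t_3 = 15, t_4 = 20, t_5 = 6, t_6 = 8, t_7 = 21, t_8 = 28, t_9 = 27, t_{10} = 5, t_{11} = 17, t_{12} = 2, t_{13} = 13, t_{14} = 7, t_{15} = 30, t_{16} = 9, t_{17} = 12, t_{18} = 16, t_{19} = 11, t_{20} = 25, t_{21} = 23, t_{22} = 10, t_{23} = 3, t_{24} = 4, t_{25} = 26, t_{26} = 14, t_{27} = 29, t_{28} = 18, t_{29} = 24, t_{30} = 1, t_{31} = 22.
The sequence repeats with period 30.
(182 - 1) mod 30 = 1, so t_{182} = t_2 = 19.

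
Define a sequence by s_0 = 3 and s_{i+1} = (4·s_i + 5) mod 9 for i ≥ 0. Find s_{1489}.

We have s_0 = 3, s_1 = 8, s_2 = 1, s_3 = 0, s_4 = 5, s_5 = 7, s_6 = 6, s_7 = 2, s_8 = 4, s_9 = 3.
Since s_9 = s_0 = 3, the sequence is periodic with period 9.
So s_{1489} = s_{0 + ((1489-0) mod 9)} = s_4 = 5.

5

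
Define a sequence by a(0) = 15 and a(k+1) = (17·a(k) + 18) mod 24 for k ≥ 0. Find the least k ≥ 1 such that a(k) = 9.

1

We have a(0) = 15,  a(1) = 9,  a(2) = 3,  a(3) = 21,  a(4) = 15.
Since a(4) = a(0) = 15, the sequence is periodic with period 4.
The value 9 first appears (with k ≥ 1) at a(1).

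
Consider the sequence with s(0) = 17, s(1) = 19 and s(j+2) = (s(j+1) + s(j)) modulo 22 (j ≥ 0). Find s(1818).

Listing terms: s(0) = 17, s(1) = 19, s(2) = 14, s(3) = 11, s(4) = 3, s(5) = 14, s(6) = 17, s(7) = 9, s(8) = 4, s(9) = 13, s(10) = 17, s(11) = 8, s(12) = 3, s(13) = 11, s(14) = 14, s(15) = 3, s(16) = 17, s(17) = 20, s(18) = 15, s(19) = 13, s(20) = 6, s(21) = 19, s(22) = 3, s(23) = 0, s(24) = 3, s(25) = 3, s(26) = 6, s(27) = 9, s(28) = 15, s(29) = 2, s(30) = 17, s(31) = 19.
The sequence repeats with period 30.
(1818 - 0) mod 30 = 18, so s(1818) = s(18) = 15.

15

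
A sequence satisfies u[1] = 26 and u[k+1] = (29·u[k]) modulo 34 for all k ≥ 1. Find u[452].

14

Listing terms: u[1] = 26; u[2] = 6; u[3] = 4; u[4] = 14; u[5] = 32; u[6] = 10; u[7] = 18; u[8] = 12; u[9] = 8; u[10] = 28; u[11] = 30; u[12] = 20; u[13] = 2; u[14] = 24; u[15] = 16; u[16] = 22; u[17] = 26.
The sequence repeats with period 16.
So u[452] = u[1 + ((452-1) mod 16)] = u[4] = 14.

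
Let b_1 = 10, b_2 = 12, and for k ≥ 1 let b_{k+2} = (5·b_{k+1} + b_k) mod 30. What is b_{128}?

22

Computing terms: b_1 = 10,  b_2 = 12,  b_3 = 10,  b_4 = 2,  b_5 = 20,  b_6 = 12,  b_7 = 20,  b_8 = 22,  b_9 = 10,  b_{10} = 12.
Since (b_9, b_{10}) = (b_1, b_2) = (10, 12) (two consecutive terms determine the rest), the sequence is periodic with period 8.
So b_{128} = b_{1 + ((128-1) mod 8)} = b_8 = 22.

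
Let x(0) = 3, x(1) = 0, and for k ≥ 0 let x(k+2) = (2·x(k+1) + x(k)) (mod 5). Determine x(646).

0

Computing terms: x(0) = 3,  x(1) = 0,  x(2) = 3,  x(3) = 1,  x(4) = 0,  x(5) = 1,  x(6) = 2,  x(7) = 0,  x(8) = 2,  x(9) = 4,  x(10) = 0,  x(11) = 4,  x(12) = 3,  x(13) = 0.
Since (x(12), x(13)) = (x(0), x(1)) = (3, 0) (two consecutive terms determine the rest), the sequence is periodic with period 12.
(646 - 0) mod 12 = 10, so x(646) = x(10) = 0.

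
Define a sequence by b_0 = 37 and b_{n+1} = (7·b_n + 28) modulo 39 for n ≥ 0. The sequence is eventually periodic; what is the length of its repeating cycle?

We have b_0 = 37; b_1 = 14; b_2 = 9; b_3 = 13; b_4 = 2; b_5 = 3; b_6 = 10; b_7 = 20; b_8 = 12; b_9 = 34; b_{10} = 32; b_{11} = 18; b_{12} = 37.
Since b_{12} = b_0 = 37, the sequence is periodic with period 12.

12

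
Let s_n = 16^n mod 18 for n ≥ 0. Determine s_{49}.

16

We have s_0 = 1; s_1 = 16; s_2 = 4; s_3 = 10; s_4 = 16.
Since s_4 = s_1 = 16, the sequence is eventually periodic: after a pre-period of length 1 it cycles with period 3.
For n ≥ 1, s_n depends only on (n - 1) mod 3. (49 - 1) mod 3 = 0, so s_{49} = s_1 = 16.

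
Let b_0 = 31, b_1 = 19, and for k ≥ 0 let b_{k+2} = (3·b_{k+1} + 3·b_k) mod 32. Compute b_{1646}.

b_0 = 31, b_1 = 19, b_2 = 22, b_3 = 27, b_4 = 19, b_5 = 10, b_6 = 23, b_7 = 3, b_8 = 14, b_9 = 19, b_{10} = 3, b_{11} = 2, b_{12} = 15, b_{13} = 19, b_{14} = 6, b_{15} = 11, b_{16} = 19, b_{17} = 26, b_{18} = 7, b_{19} = 3, b_{20} = 30, b_{21} = 3, b_{22} = 3, b_{23} = 18, b_{24} = 31, b_{25} = 19.
The sequence repeats with period 24.
So b_{1646} = b_{0 + ((1646-0) mod 24)} = b_{14} = 6.

6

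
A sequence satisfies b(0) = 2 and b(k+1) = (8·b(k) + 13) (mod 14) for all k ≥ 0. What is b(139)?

Listing terms: b(0) = 2; b(1) = 1; b(2) = 7; b(3) = 13; b(4) = 5; b(5) = 11; b(6) = 3; b(7) = 9; b(8) = 1.
Since b(8) = b(1) = 1, the sequence is eventually periodic: after a pre-period of length 1 it cycles with period 7.
For k ≥ 1, b(k) depends only on (k - 1) mod 7. (139 - 1) mod 7 = 5, so b(139) = b(6) = 3.

3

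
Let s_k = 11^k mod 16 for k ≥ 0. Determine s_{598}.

9

s_0 = 1; s_1 = 11; s_2 = 9; s_3 = 3; s_4 = 1.
The sequence repeats with period 4.
So s_{598} = s_{0 + ((598-0) mod 4)} = s_2 = 9.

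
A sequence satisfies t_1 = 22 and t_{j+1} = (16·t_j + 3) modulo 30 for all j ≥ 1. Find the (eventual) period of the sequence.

Computing terms: t_1 = 22; t_2 = 25; t_3 = 13; t_4 = 1; t_5 = 19; t_6 = 7; t_7 = 25.
Since t_7 = t_2 = 25, the sequence is eventually periodic: after a pre-period of length 1 it cycles with period 5.

5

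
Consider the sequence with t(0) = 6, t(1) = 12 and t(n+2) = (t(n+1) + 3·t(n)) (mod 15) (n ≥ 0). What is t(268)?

Listing terms: t(0) = 6,  t(1) = 12,  t(2) = 0,  t(3) = 6,  t(4) = 6,  t(5) = 9,  t(6) = 12,  t(7) = 9,  t(8) = 0,  t(9) = 12,  t(10) = 12,  t(11) = 3,  t(12) = 9,  t(13) = 3,  t(14) = 0,  t(15) = 9,  t(16) = 9,  t(17) = 6,  t(18) = 3,  t(19) = 6,  t(20) = 0,  t(21) = 3,  t(22) = 3,  t(23) = 12,  t(24) = 6,  t(25) = 12.
The sequence repeats with period 24.
So t(268) = t(0 + ((268-0) mod 24)) = t(4) = 6.

6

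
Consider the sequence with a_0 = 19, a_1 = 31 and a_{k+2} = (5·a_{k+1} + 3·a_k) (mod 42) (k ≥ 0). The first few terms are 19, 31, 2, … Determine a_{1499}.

16

Listing terms: a_0 = 19,  a_1 = 31,  a_2 = 2,  a_3 = 19,  a_4 = 17,  a_5 = 16,  a_6 = 5,  a_7 = 31,  a_8 = 2.
Since (a_7, a_8) = (a_1, a_2) = (31, 2) (two consecutive terms determine the rest), the sequence is eventually periodic: after a pre-period of length 1 it cycles with period 6.
For k ≥ 1, a_k depends only on (k - 1) mod 6. (1499 - 1) mod 6 = 4, so a_{1499} = a_5 = 16.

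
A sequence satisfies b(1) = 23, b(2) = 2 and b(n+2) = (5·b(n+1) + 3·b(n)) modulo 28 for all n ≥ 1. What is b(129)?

We have b(1) = 23; b(2) = 2; b(3) = 23; b(4) = 9; b(5) = 2; b(6) = 9; b(7) = 23; b(8) = 2.
Since (b(7), b(8)) = (b(1), b(2)) = (23, 2) (two consecutive terms determine the rest), the sequence is periodic with period 6.
So b(129) = b(1 + ((129-1) mod 6)) = b(3) = 23.

23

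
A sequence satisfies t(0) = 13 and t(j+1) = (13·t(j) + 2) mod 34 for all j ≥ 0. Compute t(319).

27

Computing terms: t(0) = 13,  t(1) = 1,  t(2) = 15,  t(3) = 27,  t(4) = 13.
Since t(4) = t(0) = 13, the sequence is periodic with period 4.
(319 - 0) mod 4 = 3, so t(319) = t(3) = 27.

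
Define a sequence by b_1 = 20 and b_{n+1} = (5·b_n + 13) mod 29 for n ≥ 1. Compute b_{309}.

20

Listing terms: b_1 = 20,  b_2 = 26,  b_3 = 27,  b_4 = 3,  b_5 = 28,  b_6 = 8,  b_7 = 24,  b_8 = 17,  b_9 = 11,  b_{10} = 10,  b_{11} = 5,  b_{12} = 9,  b_{13} = 0,  b_{14} = 13,  b_{15} = 20.
Since b_{15} = b_1 = 20, the sequence is periodic with period 14.
So b_{309} = b_{1 + ((309-1) mod 14)} = b_1 = 20.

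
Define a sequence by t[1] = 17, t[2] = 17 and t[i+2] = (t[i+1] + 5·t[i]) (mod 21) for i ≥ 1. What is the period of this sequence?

We have t[1] = 17, t[2] = 17, t[3] = 18, t[4] = 19, t[5] = 4, t[6] = 15, t[7] = 14, t[8] = 5, t[9] = 12, t[10] = 16, t[11] = 13, t[12] = 9, t[13] = 11, t[14] = 14, t[15] = 6, t[16] = 13, t[17] = 1, t[18] = 3, t[19] = 8, t[20] = 2, t[21] = 0, t[22] = 10, t[23] = 10, t[24] = 18, t[25] = 5, t[26] = 11, t[27] = 15, t[28] = 7, t[29] = 19, t[30] = 12, t[31] = 2, t[32] = 20, t[33] = 9, t[34] = 4, t[35] = 7, t[36] = 6, t[37] = 20, t[38] = 8, t[39] = 3, t[40] = 1, t[41] = 16, t[42] = 0, t[43] = 17, t[44] = 17.
Since (t[43], t[44]) = (t[1], t[2]) = (17, 17) (two consecutive terms determine the rest), the sequence is periodic with period 42.

42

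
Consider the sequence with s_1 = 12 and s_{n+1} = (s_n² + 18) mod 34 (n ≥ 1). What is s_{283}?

22

Computing terms: s_1 = 12,  s_2 = 26,  s_3 = 14,  s_4 = 10,  s_5 = 16,  s_6 = 2,  s_7 = 22,  s_8 = 26.
Since s_8 = s_2 = 26, the sequence is eventually periodic: after a pre-period of length 1 it cycles with period 6.
For n ≥ 2, s_n depends only on (n - 2) mod 6. (283 - 2) mod 6 = 5, so s_{283} = s_7 = 22.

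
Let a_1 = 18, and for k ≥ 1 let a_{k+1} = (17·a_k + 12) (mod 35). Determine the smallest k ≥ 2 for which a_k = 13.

Computing terms: a_1 = 18; a_2 = 3; a_3 = 28; a_4 = 33; a_5 = 13; a_6 = 23; a_7 = 18.
The sequence repeats with period 6.
The value 13 first appears (with k ≥ 2) at a_5.

5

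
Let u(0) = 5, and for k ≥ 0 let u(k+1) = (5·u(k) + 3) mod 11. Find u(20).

We have u(0) = 5,  u(1) = 6,  u(2) = 0,  u(3) = 3,  u(4) = 7,  u(5) = 5.
The sequence repeats with period 5.
(20 - 0) mod 5 = 0, so u(20) = u(0) = 5.

5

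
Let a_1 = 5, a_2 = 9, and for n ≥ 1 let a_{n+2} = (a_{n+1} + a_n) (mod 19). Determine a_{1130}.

5

a_1 = 5,  a_2 = 9,  a_3 = 14,  a_4 = 4,  a_5 = 18,  a_6 = 3,  a_7 = 2,  a_8 = 5,  a_9 = 7,  a_{10} = 12,  a_{11} = 0,  a_{12} = 12,  a_{13} = 12,  a_{14} = 5,  a_{15} = 17,  a_{16} = 3,  a_{17} = 1,  a_{18} = 4,  a_{19} = 5,  a_{20} = 9.
The sequence repeats with period 18.
(1130 - 1) mod 18 = 13, so a_{1130} = a_{14} = 5.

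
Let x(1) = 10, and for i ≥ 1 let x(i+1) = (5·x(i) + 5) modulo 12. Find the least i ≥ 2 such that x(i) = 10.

5

Computing terms: x(1) = 10,  x(2) = 7,  x(3) = 4,  x(4) = 1,  x(5) = 10.
The sequence repeats with period 4.
The value 10 next appears (with i ≥ 2) at x(5).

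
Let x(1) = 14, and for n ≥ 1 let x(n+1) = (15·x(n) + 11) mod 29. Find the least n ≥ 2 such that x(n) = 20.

3

We have x(1) = 14; x(2) = 18; x(3) = 20; x(4) = 21; x(5) = 7; x(6) = 0; x(7) = 11; x(8) = 2; x(9) = 12; x(10) = 17; x(11) = 5; x(12) = 28; x(13) = 25; x(14) = 9; x(15) = 1; x(16) = 26; x(17) = 24; x(18) = 23; x(19) = 8; x(20) = 15; x(21) = 4; x(22) = 13; x(23) = 3; x(24) = 27; x(25) = 10; x(26) = 16; x(27) = 19; x(28) = 6; x(29) = 14.
The sequence repeats with period 28.
The value 20 first appears (with n ≥ 2) at x(3).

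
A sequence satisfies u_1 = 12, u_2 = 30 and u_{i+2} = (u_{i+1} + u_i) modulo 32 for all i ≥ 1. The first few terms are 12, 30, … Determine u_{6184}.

8

Listing terms: u_1 = 12, u_2 = 30, u_3 = 10, u_4 = 8, u_5 = 18, u_6 = 26, u_7 = 12, u_8 = 6, u_9 = 18, u_{10} = 24, u_{11} = 10, u_{12} = 2, u_{13} = 12, u_{14} = 14, u_{15} = 26, u_{16} = 8, u_{17} = 2, u_{18} = 10, u_{19} = 12, u_{20} = 22, u_{21} = 2, u_{22} = 24, u_{23} = 26, u_{24} = 18, u_{25} = 12, u_{26} = 30.
Since (u_{25}, u_{26}) = (u_1, u_2) = (12, 30) (two consecutive terms determine the rest), the sequence is periodic with period 24.
(6184 - 1) mod 24 = 15, so u_{6184} = u_{16} = 8.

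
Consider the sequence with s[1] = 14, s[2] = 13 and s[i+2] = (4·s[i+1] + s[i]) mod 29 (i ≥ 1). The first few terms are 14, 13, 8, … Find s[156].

13

s[1] = 14,  s[2] = 13,  s[3] = 8,  s[4] = 16,  s[5] = 14,  s[6] = 14,  s[7] = 12,  s[8] = 4,  s[9] = 28,  s[10] = 0,  s[11] = 28,  s[12] = 25,  s[13] = 12,  s[14] = 15,  s[15] = 14,  s[16] = 13.
The sequence repeats with period 14.
So s[156] = s[1 + ((156-1) mod 14)] = s[2] = 13.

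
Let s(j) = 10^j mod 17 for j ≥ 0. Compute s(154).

Listing terms: s(0) = 1; s(1) = 10; s(2) = 15; s(3) = 14; s(4) = 4; s(5) = 6; s(6) = 9; s(7) = 5; s(8) = 16; s(9) = 7; s(10) = 2; s(11) = 3; s(12) = 13; s(13) = 11; s(14) = 8; s(15) = 12; s(16) = 1.
Since s(16) = s(0) = 1, the sequence is periodic with period 16.
(154 - 0) mod 16 = 10, so s(154) = s(10) = 2.

2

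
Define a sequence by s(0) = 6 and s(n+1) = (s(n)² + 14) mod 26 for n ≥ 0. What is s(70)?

18

Computing terms: s(0) = 6,  s(1) = 24,  s(2) = 18,  s(3) = 0,  s(4) = 14,  s(5) = 2,  s(6) = 18.
Since s(6) = s(2) = 18, the sequence is eventually periodic: after a pre-period of length 2 it cycles with period 4.
For n ≥ 2, s(n) depends only on (n - 2) mod 4. (70 - 2) mod 4 = 0, so s(70) = s(2) = 18.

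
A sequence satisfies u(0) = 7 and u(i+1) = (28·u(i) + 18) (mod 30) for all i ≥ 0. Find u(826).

10

u(0) = 7, u(1) = 4, u(2) = 10, u(3) = 28, u(4) = 22, u(5) = 4.
Since u(5) = u(1) = 4, the sequence is eventually periodic: after a pre-period of length 1 it cycles with period 4.
For i ≥ 1, u(i) depends only on (i - 1) mod 4. (826 - 1) mod 4 = 1, so u(826) = u(2) = 10.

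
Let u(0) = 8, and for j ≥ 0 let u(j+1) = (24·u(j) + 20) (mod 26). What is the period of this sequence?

12

Listing terms: u(0) = 8,  u(1) = 4,  u(2) = 12,  u(3) = 22,  u(4) = 2,  u(5) = 16,  u(6) = 14,  u(7) = 18,  u(8) = 10,  u(9) = 0,  u(10) = 20,  u(11) = 6,  u(12) = 8.
The sequence repeats with period 12.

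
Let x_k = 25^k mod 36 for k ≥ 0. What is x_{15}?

x_0 = 1; x_1 = 25; x_2 = 13; x_3 = 1.
Since x_3 = x_0 = 1, the sequence is periodic with period 3.
So x_{15} = x_{0 + ((15-0) mod 3)} = x_0 = 1.

1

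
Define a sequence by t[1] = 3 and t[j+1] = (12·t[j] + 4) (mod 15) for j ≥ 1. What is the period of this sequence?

4

Listing terms: t[1] = 3, t[2] = 10, t[3] = 4, t[4] = 7, t[5] = 13, t[6] = 10.
Since t[6] = t[2] = 10, the sequence is eventually periodic: after a pre-period of length 1 it cycles with period 4.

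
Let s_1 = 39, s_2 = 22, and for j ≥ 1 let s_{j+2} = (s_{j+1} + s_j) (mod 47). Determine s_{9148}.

Computing terms: s_1 = 39,  s_2 = 22,  s_3 = 14,  s_4 = 36,  s_5 = 3,  s_6 = 39,  s_7 = 42,  s_8 = 34,  s_9 = 29,  s_{10} = 16,  s_{11} = 45,  s_{12} = 14,  s_{13} = 12,  s_{14} = 26,  s_{15} = 38,  s_{16} = 17,  s_{17} = 8,  s_{18} = 25,  s_{19} = 33,  s_{20} = 11,  s_{21} = 44,  s_{22} = 8,  s_{23} = 5,  s_{24} = 13,  s_{25} = 18,  s_{26} = 31,  s_{27} = 2,  s_{28} = 33,  s_{29} = 35,  s_{30} = 21,  s_{31} = 9,  s_{32} = 30,  s_{33} = 39,  s_{34} = 22.
Since (s_{33}, s_{34}) = (s_1, s_2) = (39, 22) (two consecutive terms determine the rest), the sequence is periodic with period 32.
So s_{9148} = s_{1 + ((9148-1) mod 32)} = s_{28} = 33.

33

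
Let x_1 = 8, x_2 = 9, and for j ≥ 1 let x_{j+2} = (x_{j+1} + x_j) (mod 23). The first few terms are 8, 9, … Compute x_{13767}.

Listing terms: x_1 = 8, x_2 = 9, x_3 = 17, x_4 = 3, x_5 = 20, x_6 = 0, x_7 = 20, x_8 = 20, x_9 = 17, x_{10} = 14, x_{11} = 8, x_{12} = 22, x_{13} = 7, x_{14} = 6, x_{15} = 13, x_{16} = 19, x_{17} = 9, x_{18} = 5, x_{19} = 14, x_{20} = 19, x_{21} = 10, x_{22} = 6, x_{23} = 16, x_{24} = 22, x_{25} = 15, x_{26} = 14, x_{27} = 6, x_{28} = 20, x_{29} = 3, x_{30} = 0, x_{31} = 3, x_{32} = 3, x_{33} = 6, x_{34} = 9, x_{35} = 15, x_{36} = 1, x_{37} = 16, x_{38} = 17, x_{39} = 10, x_{40} = 4, x_{41} = 14, x_{42} = 18, x_{43} = 9, x_{44} = 4, x_{45} = 13, x_{46} = 17, x_{47} = 7, x_{48} = 1, x_{49} = 8, x_{50} = 9.
Since (x_{49}, x_{50}) = (x_1, x_2) = (8, 9) (two consecutive terms determine the rest), the sequence is periodic with period 48.
(13767 - 1) mod 48 = 38, so x_{13767} = x_{39} = 10.

10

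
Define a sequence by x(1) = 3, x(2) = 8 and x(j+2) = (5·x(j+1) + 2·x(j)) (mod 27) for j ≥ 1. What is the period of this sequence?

x(1) = 3,  x(2) = 8,  x(3) = 19,  x(4) = 3,  x(5) = 26,  x(6) = 1,  x(7) = 3,  x(8) = 17,  x(9) = 10,  x(10) = 3,  x(11) = 8.
The sequence repeats with period 9.

9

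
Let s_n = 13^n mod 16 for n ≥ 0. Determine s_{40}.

1

Listing terms: s_0 = 1,  s_1 = 13,  s_2 = 9,  s_3 = 5,  s_4 = 1.
The sequence repeats with period 4.
So s_{40} = s_{0 + ((40-0) mod 4)} = s_0 = 1.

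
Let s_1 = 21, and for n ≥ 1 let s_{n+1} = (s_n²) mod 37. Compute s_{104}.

Computing terms: s_1 = 21; s_2 = 34; s_3 = 9; s_4 = 7; s_5 = 12; s_6 = 33; s_7 = 16; s_8 = 34.
Since s_8 = s_2 = 34, the sequence is eventually periodic: after a pre-period of length 1 it cycles with period 6.
For n ≥ 2, s_n depends only on (n - 2) mod 6. (104 - 2) mod 6 = 0, so s_{104} = s_2 = 34.

34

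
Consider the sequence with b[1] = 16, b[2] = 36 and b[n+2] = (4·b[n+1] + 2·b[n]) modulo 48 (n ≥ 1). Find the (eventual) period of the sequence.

b[1] = 16, b[2] = 36, b[3] = 32, b[4] = 8, b[5] = 0, b[6] = 16, b[7] = 16, b[8] = 0, b[9] = 32, b[10] = 32, b[11] = 0, b[12] = 16.
Since (b[11], b[12]) = (b[5], b[6]) = (0, 16) (two consecutive terms determine the rest), the sequence is eventually periodic: after a pre-period of length 4 it cycles with period 6.

6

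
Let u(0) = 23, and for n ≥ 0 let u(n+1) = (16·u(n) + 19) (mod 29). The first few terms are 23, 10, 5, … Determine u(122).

Listing terms: u(0) = 23, u(1) = 10, u(2) = 5, u(3) = 12, u(4) = 8, u(5) = 2, u(6) = 22, u(7) = 23.
The sequence repeats with period 7.
(122 - 0) mod 7 = 3, so u(122) = u(3) = 12.

12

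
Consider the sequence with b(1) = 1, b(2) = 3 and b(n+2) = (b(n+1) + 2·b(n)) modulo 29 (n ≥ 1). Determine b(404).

5

We have b(1) = 1; b(2) = 3; b(3) = 5; b(4) = 11; b(5) = 21; b(6) = 14; b(7) = 27; b(8) = 26; b(9) = 22; b(10) = 16; b(11) = 2; b(12) = 5; b(13) = 9; b(14) = 19; b(15) = 8; b(16) = 17; b(17) = 4; b(18) = 9; b(19) = 17; b(20) = 6; b(21) = 11; b(22) = 23; b(23) = 16; b(24) = 4; b(25) = 7; b(26) = 15; b(27) = 0; b(28) = 1; b(29) = 1; b(30) = 3.
Since (b(29), b(30)) = (b(1), b(2)) = (1, 3) (two consecutive terms determine the rest), the sequence is periodic with period 28.
So b(404) = b(1 + ((404-1) mod 28)) = b(12) = 5.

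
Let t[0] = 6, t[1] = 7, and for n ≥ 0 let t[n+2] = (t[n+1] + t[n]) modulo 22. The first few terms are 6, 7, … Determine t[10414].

t[0] = 6, t[1] = 7, t[2] = 13, t[3] = 20, t[4] = 11, t[5] = 9, t[6] = 20, t[7] = 7, t[8] = 5, t[9] = 12, t[10] = 17, t[11] = 7, t[12] = 2, t[13] = 9, t[14] = 11, t[15] = 20, t[16] = 9, t[17] = 7, t[18] = 16, t[19] = 1, t[20] = 17, t[21] = 18, t[22] = 13, t[23] = 9, t[24] = 0, t[25] = 9, t[26] = 9, t[27] = 18, t[28] = 5, t[29] = 1, t[30] = 6, t[31] = 7.
The sequence repeats with period 30.
So t[10414] = t[0 + ((10414-0) mod 30)] = t[4] = 11.

11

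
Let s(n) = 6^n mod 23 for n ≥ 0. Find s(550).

Listing terms: s(0) = 1,  s(1) = 6,  s(2) = 13,  s(3) = 9,  s(4) = 8,  s(5) = 2,  s(6) = 12,  s(7) = 3,  s(8) = 18,  s(9) = 16,  s(10) = 4,  s(11) = 1.
Since s(11) = s(0) = 1, the sequence is periodic with period 11.
(550 - 0) mod 11 = 0, so s(550) = s(0) = 1.

1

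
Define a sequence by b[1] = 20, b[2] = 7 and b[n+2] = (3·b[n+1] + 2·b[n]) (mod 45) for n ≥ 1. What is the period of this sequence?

24

We have b[1] = 20, b[2] = 7, b[3] = 16, b[4] = 17, b[5] = 38, b[6] = 13, b[7] = 25, b[8] = 11, b[9] = 38, b[10] = 1, b[11] = 34, b[12] = 14, b[13] = 20, b[14] = 43, b[15] = 34, b[16] = 8, b[17] = 2, b[18] = 22, b[19] = 25, b[20] = 29, b[21] = 2, b[22] = 19, b[23] = 16, b[24] = 41, b[25] = 20, b[26] = 7.
Since (b[25], b[26]) = (b[1], b[2]) = (20, 7) (two consecutive terms determine the rest), the sequence is periodic with period 24.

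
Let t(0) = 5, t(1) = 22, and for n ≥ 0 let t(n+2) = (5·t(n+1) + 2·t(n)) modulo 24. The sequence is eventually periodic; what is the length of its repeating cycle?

Listing terms: t(0) = 5; t(1) = 22; t(2) = 0; t(3) = 20; t(4) = 4; t(5) = 12; t(6) = 20; t(7) = 4.
Since (t(6), t(7)) = (t(3), t(4)) = (20, 4) (two consecutive terms determine the rest), the sequence is eventually periodic: after a pre-period of length 3 it cycles with period 3.

3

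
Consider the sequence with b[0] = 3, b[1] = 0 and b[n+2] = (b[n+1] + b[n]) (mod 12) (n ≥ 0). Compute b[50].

3

We have b[0] = 3,  b[1] = 0,  b[2] = 3,  b[3] = 3,  b[4] = 6,  b[5] = 9,  b[6] = 3,  b[7] = 0.
Since (b[6], b[7]) = (b[0], b[1]) = (3, 0) (two consecutive terms determine the rest), the sequence is periodic with period 6.
So b[50] = b[0 + ((50-0) mod 6)] = b[2] = 3.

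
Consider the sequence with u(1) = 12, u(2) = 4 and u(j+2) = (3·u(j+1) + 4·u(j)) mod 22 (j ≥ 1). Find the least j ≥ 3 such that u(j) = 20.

4

u(1) = 12,  u(2) = 4,  u(3) = 16,  u(4) = 20,  u(5) = 14,  u(6) = 12,  u(7) = 4.
Since (u(6), u(7)) = (u(1), u(2)) = (12, 4) (two consecutive terms determine the rest), the sequence is periodic with period 5.
The value 20 first appears (with j ≥ 3) at u(4).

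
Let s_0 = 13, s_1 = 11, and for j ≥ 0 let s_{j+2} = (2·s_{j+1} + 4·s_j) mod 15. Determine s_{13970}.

8

Computing terms: s_0 = 13, s_1 = 11, s_2 = 14, s_3 = 12, s_4 = 5, s_5 = 13, s_6 = 1, s_7 = 9, s_8 = 7, s_9 = 5, s_{10} = 8, s_{11} = 6, s_{12} = 14, s_{13} = 7, s_{14} = 10, s_{15} = 3, s_{16} = 1, s_{17} = 14, s_{18} = 2, s_{19} = 0, s_{20} = 8, s_{21} = 1, s_{22} = 4, s_{23} = 12, s_{24} = 10, s_{25} = 8, s_{26} = 11, s_{27} = 9, s_{28} = 2, s_{29} = 10, s_{30} = 13, s_{31} = 6, s_{32} = 4, s_{33} = 2, s_{34} = 5, s_{35} = 3, s_{36} = 11, s_{37} = 4, s_{38} = 7, s_{39} = 0, s_{40} = 13, s_{41} = 11.
Since (s_{40}, s_{41}) = (s_0, s_1) = (13, 11) (two consecutive terms determine the rest), the sequence is periodic with period 40.
(13970 - 0) mod 40 = 10, so s_{13970} = s_{10} = 8.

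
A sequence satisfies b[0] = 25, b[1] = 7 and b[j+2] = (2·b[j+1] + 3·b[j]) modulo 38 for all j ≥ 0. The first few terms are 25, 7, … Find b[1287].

13

We have b[0] = 25, b[1] = 7, b[2] = 13, b[3] = 9, b[4] = 19, b[5] = 27, b[6] = 35, b[7] = 37, b[8] = 27, b[9] = 13, b[10] = 31, b[11] = 25, b[12] = 29, b[13] = 19, b[14] = 11, b[15] = 3, b[16] = 1, b[17] = 11, b[18] = 25, b[19] = 7.
Since (b[18], b[19]) = (b[0], b[1]) = (25, 7) (two consecutive terms determine the rest), the sequence is periodic with period 18.
(1287 - 0) mod 18 = 9, so b[1287] = b[9] = 13.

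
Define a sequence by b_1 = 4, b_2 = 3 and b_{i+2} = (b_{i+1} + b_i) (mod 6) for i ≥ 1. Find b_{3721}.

b_1 = 4,  b_2 = 3,  b_3 = 1,  b_4 = 4,  b_5 = 5,  b_6 = 3,  b_7 = 2,  b_8 = 5,  b_9 = 1,  b_{10} = 0,  b_{11} = 1,  b_{12} = 1,  b_{13} = 2,  b_{14} = 3,  b_{15} = 5,  b_{16} = 2,  b_{17} = 1,  b_{18} = 3,  b_{19} = 4,  b_{20} = 1,  b_{21} = 5,  b_{22} = 0,  b_{23} = 5,  b_{24} = 5,  b_{25} = 4,  b_{26} = 3.
Since (b_{25}, b_{26}) = (b_1, b_2) = (4, 3) (two consecutive terms determine the rest), the sequence is periodic with period 24.
(3721 - 1) mod 24 = 0, so b_{3721} = b_1 = 4.

4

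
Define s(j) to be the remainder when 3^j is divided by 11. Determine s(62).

9

Computing terms: s(1) = 3, s(2) = 9, s(3) = 5, s(4) = 4, s(5) = 1, s(6) = 3.
Since s(6) = s(1) = 3, the sequence is periodic with period 5.
So s(62) = s(1 + ((62-1) mod 5)) = s(2) = 9.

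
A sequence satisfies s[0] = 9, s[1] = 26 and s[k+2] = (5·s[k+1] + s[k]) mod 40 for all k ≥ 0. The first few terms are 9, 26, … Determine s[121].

We have s[0] = 9,  s[1] = 26,  s[2] = 19,  s[3] = 1,  s[4] = 24,  s[5] = 1,  s[6] = 29,  s[7] = 26,  s[8] = 39,  s[9] = 21,  s[10] = 24,  s[11] = 21,  s[12] = 9,  s[13] = 26.
Since (s[12], s[13]) = (s[0], s[1]) = (9, 26) (two consecutive terms determine the rest), the sequence is periodic with period 12.
So s[121] = s[0 + ((121-0) mod 12)] = s[1] = 26.

26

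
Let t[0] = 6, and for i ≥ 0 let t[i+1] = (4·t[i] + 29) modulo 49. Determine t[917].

Listing terms: t[0] = 6, t[1] = 4, t[2] = 45, t[3] = 13, t[4] = 32, t[5] = 10, t[6] = 20, t[7] = 11, t[8] = 24, t[9] = 27, t[10] = 39, t[11] = 38, t[12] = 34, t[13] = 18, t[14] = 3, t[15] = 41, t[16] = 46, t[17] = 17, t[18] = 48, t[19] = 25, t[20] = 31, t[21] = 6.
The sequence repeats with period 21.
(917 - 0) mod 21 = 14, so t[917] = t[14] = 3.

3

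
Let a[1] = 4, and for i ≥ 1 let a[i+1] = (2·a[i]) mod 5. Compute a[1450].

3

Computing terms: a[1] = 4, a[2] = 3, a[3] = 1, a[4] = 2, a[5] = 4.
The sequence repeats with period 4.
So a[1450] = a[1 + ((1450-1) mod 4)] = a[2] = 3.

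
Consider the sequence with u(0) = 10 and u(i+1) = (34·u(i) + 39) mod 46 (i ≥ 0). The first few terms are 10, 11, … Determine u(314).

We have u(0) = 10,  u(1) = 11,  u(2) = 45,  u(3) = 5,  u(4) = 25,  u(5) = 15,  u(6) = 43,  u(7) = 29,  u(8) = 13,  u(9) = 21,  u(10) = 17,  u(11) = 19,  u(12) = 41,  u(13) = 7,  u(14) = 1,  u(15) = 27,  u(16) = 37,  u(17) = 9,  u(18) = 23,  u(19) = 39,  u(20) = 31,  u(21) = 35,  u(22) = 33,  u(23) = 11.
Since u(23) = u(1) = 11, the sequence is eventually periodic: after a pre-period of length 1 it cycles with period 22.
For i ≥ 1, u(i) depends only on (i - 1) mod 22. (314 - 1) mod 22 = 5, so u(314) = u(6) = 43.

43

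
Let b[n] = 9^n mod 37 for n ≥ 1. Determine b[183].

b[1] = 9, b[2] = 7, b[3] = 26, b[4] = 12, b[5] = 34, b[6] = 10, b[7] = 16, b[8] = 33, b[9] = 1, b[10] = 9.
Since b[10] = b[1] = 9, the sequence is periodic with period 9.
So b[183] = b[1 + ((183-1) mod 9)] = b[3] = 26.

26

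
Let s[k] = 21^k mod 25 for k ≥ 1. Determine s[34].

6

Listing terms: s[1] = 21, s[2] = 16, s[3] = 11, s[4] = 6, s[5] = 1, s[6] = 21.
Since s[6] = s[1] = 21, the sequence is periodic with period 5.
So s[34] = s[1 + ((34-1) mod 5)] = s[4] = 6.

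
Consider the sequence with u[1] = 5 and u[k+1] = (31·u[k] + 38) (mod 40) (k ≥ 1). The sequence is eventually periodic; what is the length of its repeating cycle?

We have u[1] = 5; u[2] = 33; u[3] = 21; u[4] = 9; u[5] = 37; u[6] = 25; u[7] = 13; u[8] = 1; u[9] = 29; u[10] = 17; u[11] = 5.
The sequence repeats with period 10.

10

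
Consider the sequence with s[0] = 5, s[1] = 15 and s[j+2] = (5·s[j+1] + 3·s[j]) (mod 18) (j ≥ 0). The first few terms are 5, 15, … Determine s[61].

9

We have s[0] = 5,  s[1] = 15,  s[2] = 0,  s[3] = 9,  s[4] = 9,  s[5] = 0,  s[6] = 9.
Since (s[5], s[6]) = (s[2], s[3]) = (0, 9) (two consecutive terms determine the rest), the sequence is eventually periodic: after a pre-period of length 2 it cycles with period 3.
For j ≥ 2, s[j] depends only on (j - 2) mod 3. (61 - 2) mod 3 = 2, so s[61] = s[4] = 9.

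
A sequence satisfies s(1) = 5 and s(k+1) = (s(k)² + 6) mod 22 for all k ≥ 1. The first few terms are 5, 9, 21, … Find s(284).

Computing terms: s(1) = 5,  s(2) = 9,  s(3) = 21,  s(4) = 7,  s(5) = 11,  s(6) = 17,  s(7) = 9.
Since s(7) = s(2) = 9, the sequence is eventually periodic: after a pre-period of length 1 it cycles with period 5.
For k ≥ 2, s(k) depends only on (k - 2) mod 5. (284 - 2) mod 5 = 2, so s(284) = s(4) = 7.

7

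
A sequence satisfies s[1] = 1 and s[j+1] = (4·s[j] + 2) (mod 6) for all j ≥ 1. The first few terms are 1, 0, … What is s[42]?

We have s[1] = 1, s[2] = 0, s[3] = 2, s[4] = 4, s[5] = 0.
Since s[5] = s[2] = 0, the sequence is eventually periodic: after a pre-period of length 1 it cycles with period 3.
For j ≥ 2, s[j] depends only on (j - 2) mod 3. (42 - 2) mod 3 = 1, so s[42] = s[3] = 2.

2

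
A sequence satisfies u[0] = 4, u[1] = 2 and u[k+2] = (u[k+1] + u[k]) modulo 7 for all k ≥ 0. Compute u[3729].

We have u[0] = 4,  u[1] = 2,  u[2] = 6,  u[3] = 1,  u[4] = 0,  u[5] = 1,  u[6] = 1,  u[7] = 2,  u[8] = 3,  u[9] = 5,  u[10] = 1,  u[11] = 6,  u[12] = 0,  u[13] = 6,  u[14] = 6,  u[15] = 5,  u[16] = 4,  u[17] = 2.
The sequence repeats with period 16.
(3729 - 0) mod 16 = 1, so u[3729] = u[1] = 2.

2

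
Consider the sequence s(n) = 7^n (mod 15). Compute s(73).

Listing terms: s(1) = 7, s(2) = 4, s(3) = 13, s(4) = 1, s(5) = 7.
Since s(5) = s(1) = 7, the sequence is periodic with period 4.
(73 - 1) mod 4 = 0, so s(73) = s(1) = 7.

7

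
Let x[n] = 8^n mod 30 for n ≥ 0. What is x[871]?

Listing terms: x[0] = 1; x[1] = 8; x[2] = 4; x[3] = 2; x[4] = 16; x[5] = 8.
Since x[5] = x[1] = 8, the sequence is eventually periodic: after a pre-period of length 1 it cycles with period 4.
For n ≥ 1, x[n] depends only on (n - 1) mod 4. (871 - 1) mod 4 = 2, so x[871] = x[3] = 2.

2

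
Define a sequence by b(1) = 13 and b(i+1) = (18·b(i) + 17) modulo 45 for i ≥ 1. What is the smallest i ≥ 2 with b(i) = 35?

3

b(1) = 13; b(2) = 26; b(3) = 35; b(4) = 17; b(5) = 8; b(6) = 26.
Since b(6) = b(2) = 26, the sequence is eventually periodic: after a pre-period of length 1 it cycles with period 4.
The value 35 first appears (with i ≥ 2) at b(3).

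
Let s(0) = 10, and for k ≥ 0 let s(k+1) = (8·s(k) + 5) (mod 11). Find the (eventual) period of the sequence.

10

We have s(0) = 10, s(1) = 8, s(2) = 3, s(3) = 7, s(4) = 6, s(5) = 9, s(6) = 0, s(7) = 5, s(8) = 1, s(9) = 2, s(10) = 10.
The sequence repeats with period 10.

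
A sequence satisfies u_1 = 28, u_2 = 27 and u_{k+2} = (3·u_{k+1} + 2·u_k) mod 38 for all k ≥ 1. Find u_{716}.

Listing terms: u_1 = 28; u_2 = 27; u_3 = 23; u_4 = 9; u_5 = 35; u_6 = 9; u_7 = 21; u_8 = 5; u_9 = 19; u_{10} = 29; u_{11} = 11; u_{12} = 15; u_{13} = 29; u_{14} = 3; u_{15} = 29; u_{16} = 17; u_{17} = 33; u_{18} = 19; u_{19} = 9; u_{20} = 27; u_{21} = 23.
Since (u_{20}, u_{21}) = (u_2, u_3) = (27, 23) (two consecutive terms determine the rest), the sequence is eventually periodic: after a pre-period of length 1 it cycles with period 18.
For k ≥ 2, u_k depends only on (k - 2) mod 18. (716 - 2) mod 18 = 12, so u_{716} = u_{14} = 3.

3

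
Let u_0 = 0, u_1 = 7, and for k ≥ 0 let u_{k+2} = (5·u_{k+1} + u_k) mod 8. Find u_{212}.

Listing terms: u_0 = 0,  u_1 = 7,  u_2 = 3,  u_3 = 6,  u_4 = 1,  u_5 = 3,  u_6 = 0,  u_7 = 3,  u_8 = 7,  u_9 = 6,  u_{10} = 5,  u_{11} = 7,  u_{12} = 0,  u_{13} = 7.
The sequence repeats with period 12.
(212 - 0) mod 12 = 8, so u_{212} = u_8 = 7.

7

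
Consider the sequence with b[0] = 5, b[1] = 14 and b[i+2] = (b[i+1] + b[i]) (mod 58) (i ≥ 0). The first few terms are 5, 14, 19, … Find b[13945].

We have b[0] = 5,  b[1] = 14,  b[2] = 19,  b[3] = 33,  b[4] = 52,  b[5] = 27,  b[6] = 21,  b[7] = 48,  b[8] = 11,  b[9] = 1,  b[10] = 12,  b[11] = 13,  b[12] = 25,  b[13] = 38,  b[14] = 5,  b[15] = 43,  b[16] = 48,  b[17] = 33,  b[18] = 23,  b[19] = 56,  b[20] = 21,  b[21] = 19,  b[22] = 40,  b[23] = 1,  b[24] = 41,  b[25] = 42,  b[26] = 25,  b[27] = 9,  b[28] = 34,  b[29] = 43,  b[30] = 19,  b[31] = 4,  b[32] = 23,  b[33] = 27,  b[34] = 50,  b[35] = 19,  b[36] = 11,  b[37] = 30,  b[38] = 41,  b[39] = 13,  b[40] = 54,  b[41] = 9,  b[42] = 5,  b[43] = 14.
Since (b[42], b[43]) = (b[0], b[1]) = (5, 14) (two consecutive terms determine the rest), the sequence is periodic with period 42.
(13945 - 0) mod 42 = 1, so b[13945] = b[1] = 14.

14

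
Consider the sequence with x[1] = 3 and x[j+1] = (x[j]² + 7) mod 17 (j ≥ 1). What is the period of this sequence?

3

Listing terms: x[1] = 3,  x[2] = 16,  x[3] = 8,  x[4] = 3.
The sequence repeats with period 3.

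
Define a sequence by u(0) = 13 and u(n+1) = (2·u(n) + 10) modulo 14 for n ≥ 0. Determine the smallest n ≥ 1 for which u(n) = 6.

We have u(0) = 13,  u(1) = 8,  u(2) = 12,  u(3) = 6,  u(4) = 8.
Since u(4) = u(1) = 8, the sequence is eventually periodic: after a pre-period of length 1 it cycles with period 3.
The value 6 first appears (with n ≥ 1) at u(3).

3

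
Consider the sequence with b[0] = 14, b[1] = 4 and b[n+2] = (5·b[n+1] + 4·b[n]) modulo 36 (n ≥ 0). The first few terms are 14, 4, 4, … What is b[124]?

Computing terms: b[0] = 14; b[1] = 4; b[2] = 4; b[3] = 0; b[4] = 16; b[5] = 8; b[6] = 32; b[7] = 12; b[8] = 8; b[9] = 16; b[10] = 4; b[11] = 12; b[12] = 4; b[13] = 32; b[14] = 32; b[15] = 0; b[16] = 20; b[17] = 28; b[18] = 4; b[19] = 24; b[20] = 28; b[21] = 20; b[22] = 32; b[23] = 24; b[24] = 32; b[25] = 4; b[26] = 4.
Since (b[25], b[26]) = (b[1], b[2]) = (4, 4) (two consecutive terms determine the rest), the sequence is eventually periodic: after a pre-period of length 1 it cycles with period 24.
For n ≥ 1, b[n] depends only on (n - 1) mod 24. (124 - 1) mod 24 = 3, so b[124] = b[4] = 16.

16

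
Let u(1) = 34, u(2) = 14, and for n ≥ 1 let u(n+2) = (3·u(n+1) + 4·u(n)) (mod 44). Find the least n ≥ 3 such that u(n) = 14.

9

u(1) = 34; u(2) = 14; u(3) = 2; u(4) = 18; u(5) = 18; u(6) = 38; u(7) = 10; u(8) = 6; u(9) = 14; u(10) = 22; u(11) = 34; u(12) = 14.
Since (u(11), u(12)) = (u(1), u(2)) = (34, 14) (two consecutive terms determine the rest), the sequence is periodic with period 10.
The value 14 first appears (with n ≥ 3) at u(9).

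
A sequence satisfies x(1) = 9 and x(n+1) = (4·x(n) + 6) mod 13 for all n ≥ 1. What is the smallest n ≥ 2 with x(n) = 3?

x(1) = 9,  x(2) = 3,  x(3) = 5,  x(4) = 0,  x(5) = 6,  x(6) = 4,  x(7) = 9.
Since x(7) = x(1) = 9, the sequence is periodic with period 6.
The value 3 first appears (with n ≥ 2) at x(2).

2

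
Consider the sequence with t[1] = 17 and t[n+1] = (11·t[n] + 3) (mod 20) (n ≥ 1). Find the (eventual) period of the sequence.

10

We have t[1] = 17, t[2] = 10, t[3] = 13, t[4] = 6, t[5] = 9, t[6] = 2, t[7] = 5, t[8] = 18, t[9] = 1, t[10] = 14, t[11] = 17.
The sequence repeats with period 10.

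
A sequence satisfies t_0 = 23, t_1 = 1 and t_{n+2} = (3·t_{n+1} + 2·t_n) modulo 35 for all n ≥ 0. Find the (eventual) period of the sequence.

48

We have t_0 = 23; t_1 = 1; t_2 = 14; t_3 = 9; t_4 = 20; t_5 = 8; t_6 = 29; t_7 = 33; t_8 = 17; t_9 = 12; t_{10} = 0; t_{11} = 24; t_{12} = 2; t_{13} = 19; t_{14} = 26; t_{15} = 11; t_{16} = 15; t_{17} = 32; t_{18} = 21; t_{19} = 22; t_{20} = 3; t_{21} = 18; t_{22} = 25; t_{23} = 6; t_{24} = 33; t_{25} = 6; t_{26} = 14; t_{27} = 19; t_{28} = 15; t_{29} = 13; t_{30} = 34; t_{31} = 23; t_{32} = 32; t_{33} = 2; t_{34} = 0; t_{35} = 4; t_{36} = 12; t_{37} = 9; t_{38} = 16; t_{39} = 31; t_{40} = 20; t_{41} = 17; t_{42} = 21; t_{43} = 27; t_{44} = 18; t_{45} = 3; t_{46} = 10; t_{47} = 1; t_{48} = 23; t_{49} = 1.
The sequence repeats with period 48.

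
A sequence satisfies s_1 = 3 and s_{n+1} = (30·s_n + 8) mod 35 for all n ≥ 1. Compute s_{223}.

We have s_1 = 3; s_2 = 28; s_3 = 8; s_4 = 3.
The sequence repeats with period 3.
So s_{223} = s_{1 + ((223-1) mod 3)} = s_1 = 3.

3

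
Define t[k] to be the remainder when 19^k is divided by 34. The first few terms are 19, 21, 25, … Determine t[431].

9

We have t[1] = 19, t[2] = 21, t[3] = 25, t[4] = 33, t[5] = 15, t[6] = 13, t[7] = 9, t[8] = 1, t[9] = 19.
Since t[9] = t[1] = 19, the sequence is periodic with period 8.
So t[431] = t[1 + ((431-1) mod 8)] = t[7] = 9.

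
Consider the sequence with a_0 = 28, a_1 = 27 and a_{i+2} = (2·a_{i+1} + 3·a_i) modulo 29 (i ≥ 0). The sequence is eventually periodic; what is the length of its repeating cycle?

a_0 = 28, a_1 = 27, a_2 = 22, a_3 = 9, a_4 = 26, a_5 = 21, a_6 = 4, a_7 = 13, a_8 = 9, a_9 = 28, a_{10} = 25, a_{11} = 18, a_{12} = 24, a_{13} = 15, a_{14} = 15, a_{15} = 17, a_{16} = 21, a_{17} = 6, a_{18} = 17, a_{19} = 23, a_{20} = 10, a_{21} = 2, a_{22} = 5, a_{23} = 16, a_{24} = 18, a_{25} = 26, a_{26} = 19, a_{27} = 0, a_{28} = 28, a_{29} = 27.
The sequence repeats with period 28.

28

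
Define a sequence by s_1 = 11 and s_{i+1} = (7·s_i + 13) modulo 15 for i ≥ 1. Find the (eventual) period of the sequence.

s_1 = 11; s_2 = 0; s_3 = 13; s_4 = 14; s_5 = 6; s_6 = 10; s_7 = 8; s_8 = 9; s_9 = 1; s_{10} = 5; s_{11} = 3; s_{12} = 4; s_{13} = 11.
Since s_{13} = s_1 = 11, the sequence is periodic with period 12.

12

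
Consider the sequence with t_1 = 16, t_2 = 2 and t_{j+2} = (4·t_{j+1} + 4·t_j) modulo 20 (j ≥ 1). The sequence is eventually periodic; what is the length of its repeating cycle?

We have t_1 = 16, t_2 = 2, t_3 = 12, t_4 = 16, t_5 = 12, t_6 = 12, t_7 = 16.
Since (t_6, t_7) = (t_3, t_4) = (12, 16) (two consecutive terms determine the rest), the sequence is eventually periodic: after a pre-period of length 2 it cycles with period 3.

3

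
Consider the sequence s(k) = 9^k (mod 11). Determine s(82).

4

s(0) = 1,  s(1) = 9,  s(2) = 4,  s(3) = 3,  s(4) = 5,  s(5) = 1.
Since s(5) = s(0) = 1, the sequence is periodic with period 5.
(82 - 0) mod 5 = 2, so s(82) = s(2) = 4.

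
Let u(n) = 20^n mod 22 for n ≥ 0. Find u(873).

We have u(0) = 1,  u(1) = 20,  u(2) = 4,  u(3) = 14,  u(4) = 16,  u(5) = 12,  u(6) = 20.
Since u(6) = u(1) = 20, the sequence is eventually periodic: after a pre-period of length 1 it cycles with period 5.
For n ≥ 1, u(n) depends only on (n - 1) mod 5. (873 - 1) mod 5 = 2, so u(873) = u(3) = 14.

14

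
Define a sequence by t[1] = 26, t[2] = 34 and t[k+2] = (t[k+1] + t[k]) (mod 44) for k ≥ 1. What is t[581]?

26

We have t[1] = 26, t[2] = 34, t[3] = 16, t[4] = 6, t[5] = 22, t[6] = 28, t[7] = 6, t[8] = 34, t[9] = 40, t[10] = 30, t[11] = 26, t[12] = 12, t[13] = 38, t[14] = 6, t[15] = 0, t[16] = 6, t[17] = 6, t[18] = 12, t[19] = 18, t[20] = 30, t[21] = 4, t[22] = 34, t[23] = 38, t[24] = 28, t[25] = 22, t[26] = 6, t[27] = 28, t[28] = 34, t[29] = 18, t[30] = 8, t[31] = 26, t[32] = 34.
Since (t[31], t[32]) = (t[1], t[2]) = (26, 34) (two consecutive terms determine the rest), the sequence is periodic with period 30.
(581 - 1) mod 30 = 10, so t[581] = t[11] = 26.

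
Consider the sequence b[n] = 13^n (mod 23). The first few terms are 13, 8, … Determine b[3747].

9

b[1] = 13,  b[2] = 8,  b[3] = 12,  b[4] = 18,  b[5] = 4,  b[6] = 6,  b[7] = 9,  b[8] = 2,  b[9] = 3,  b[10] = 16,  b[11] = 1,  b[12] = 13.
The sequence repeats with period 11.
So b[3747] = b[1 + ((3747-1) mod 11)] = b[7] = 9.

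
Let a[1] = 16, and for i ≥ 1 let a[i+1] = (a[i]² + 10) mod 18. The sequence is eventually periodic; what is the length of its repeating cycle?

a[1] = 16; a[2] = 14; a[3] = 8; a[4] = 2; a[5] = 14.
Since a[5] = a[2] = 14, the sequence is eventually periodic: after a pre-period of length 1 it cycles with period 3.

3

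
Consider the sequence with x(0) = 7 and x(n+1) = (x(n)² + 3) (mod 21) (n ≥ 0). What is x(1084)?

10

x(0) = 7; x(1) = 10; x(2) = 19; x(3) = 7.
The sequence repeats with period 3.
(1084 - 0) mod 3 = 1, so x(1084) = x(1) = 10.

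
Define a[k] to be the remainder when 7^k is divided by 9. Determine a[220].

a[1] = 7; a[2] = 4; a[3] = 1; a[4] = 7.
The sequence repeats with period 3.
(220 - 1) mod 3 = 0, so a[220] = a[1] = 7.

7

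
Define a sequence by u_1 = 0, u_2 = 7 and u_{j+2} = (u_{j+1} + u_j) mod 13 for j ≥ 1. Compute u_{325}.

6

u_1 = 0; u_2 = 7; u_3 = 7; u_4 = 1; u_5 = 8; u_6 = 9; u_7 = 4; u_8 = 0; u_9 = 4; u_{10} = 4; u_{11} = 8; u_{12} = 12; u_{13} = 7; u_{14} = 6; u_{15} = 0; u_{16} = 6; u_{17} = 6; u_{18} = 12; u_{19} = 5; u_{20} = 4; u_{21} = 9; u_{22} = 0; u_{23} = 9; u_{24} = 9; u_{25} = 5; u_{26} = 1; u_{27} = 6; u_{28} = 7; u_{29} = 0; u_{30} = 7.
Since (u_{29}, u_{30}) = (u_1, u_2) = (0, 7) (two consecutive terms determine the rest), the sequence is periodic with period 28.
So u_{325} = u_{1 + ((325-1) mod 28)} = u_{17} = 6.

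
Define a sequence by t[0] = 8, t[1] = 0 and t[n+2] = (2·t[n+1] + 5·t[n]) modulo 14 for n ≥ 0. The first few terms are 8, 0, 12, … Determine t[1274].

12

We have t[0] = 8, t[1] = 0, t[2] = 12, t[3] = 10, t[4] = 10, t[5] = 0, t[6] = 8, t[7] = 2, t[8] = 2, t[9] = 0, t[10] = 10, t[11] = 6, t[12] = 6, t[13] = 0, t[14] = 2, t[15] = 4, t[16] = 4, t[17] = 0, t[18] = 6, t[19] = 12, t[20] = 12, t[21] = 0, t[22] = 4, t[23] = 8, t[24] = 8, t[25] = 0.
Since (t[24], t[25]) = (t[0], t[1]) = (8, 0) (two consecutive terms determine the rest), the sequence is periodic with period 24.
So t[1274] = t[0 + ((1274-0) mod 24)] = t[2] = 12.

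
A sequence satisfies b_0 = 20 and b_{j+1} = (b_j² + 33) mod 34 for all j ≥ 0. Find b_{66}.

12

b_0 = 20, b_1 = 25, b_2 = 12, b_3 = 7, b_4 = 14, b_5 = 25.
Since b_5 = b_1 = 25, the sequence is eventually periodic: after a pre-period of length 1 it cycles with period 4.
For j ≥ 1, b_j depends only on (j - 1) mod 4. (66 - 1) mod 4 = 1, so b_{66} = b_2 = 12.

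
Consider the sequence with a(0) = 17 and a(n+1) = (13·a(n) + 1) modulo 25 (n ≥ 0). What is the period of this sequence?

4

We have a(0) = 17, a(1) = 22, a(2) = 12, a(3) = 7, a(4) = 17.
Since a(4) = a(0) = 17, the sequence is periodic with period 4.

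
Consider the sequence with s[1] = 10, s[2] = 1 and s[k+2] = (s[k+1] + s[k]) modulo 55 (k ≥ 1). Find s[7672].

Listing terms: s[1] = 10; s[2] = 1; s[3] = 11; s[4] = 12; s[5] = 23; s[6] = 35; s[7] = 3; s[8] = 38; s[9] = 41; s[10] = 24; s[11] = 10; s[12] = 34; s[13] = 44; s[14] = 23; s[15] = 12; s[16] = 35; s[17] = 47; s[18] = 27; s[19] = 19; s[20] = 46; s[21] = 10; s[22] = 1.
The sequence repeats with period 20.
So s[7672] = s[1 + ((7672-1) mod 20)] = s[12] = 34.

34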